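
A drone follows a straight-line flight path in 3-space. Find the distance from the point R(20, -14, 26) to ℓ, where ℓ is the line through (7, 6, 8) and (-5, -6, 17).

27

A direction vector is d = (-12, -12, 9).
AP = (13, -20, 18); AP·d = 246, |AP|² = 893, |d|² = 369.
distance² = |AP|² − (AP·d)²/|d|² = 893 − 60516/369 = 729, so the distance is 27.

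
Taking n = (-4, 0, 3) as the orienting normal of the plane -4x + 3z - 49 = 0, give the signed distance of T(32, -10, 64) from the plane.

3

n·T − 49 = 15.
|n| = 5, so the signed distance is 15/5 = 3.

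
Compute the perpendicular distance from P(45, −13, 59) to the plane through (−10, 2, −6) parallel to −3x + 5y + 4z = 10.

Parallel planes share the normal n = (−3, 5, 4); since (−10, 2, −6) lies on the plane, its equation is −3x + 5y + 4z = 16.
Then n·(45, −13, 59) − 16 = 20.
|n| = √(9 + 25 + 16) = 5√2, so the distance is |20|/(5√2) = 2√2.

2√2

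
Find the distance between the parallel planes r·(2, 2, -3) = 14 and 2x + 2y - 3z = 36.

With common normal n = (2, 2, -3) (|n| = √17), the distance is |14 − 36|/|n| = 22/√17.

22/√17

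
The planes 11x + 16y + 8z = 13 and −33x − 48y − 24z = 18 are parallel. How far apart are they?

Divide the second equation by -3 to match normals: 11x + 16y + 8z = -6.
With common normal n = (11, 16, 8) (|n| = 21), the distance is |13 − (-6)|/|n| = 19/21.

19/21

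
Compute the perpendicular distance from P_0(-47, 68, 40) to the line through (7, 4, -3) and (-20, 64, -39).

A direction vector is d = (-27, 60, -36).
AP = (-54, 64, 43), and AP × d = (-4884, -3105, -1512).
|AP × d|² = 35780625 and |d|² = 5625, so the distance is √(35780625/5625) = √6361.

√6361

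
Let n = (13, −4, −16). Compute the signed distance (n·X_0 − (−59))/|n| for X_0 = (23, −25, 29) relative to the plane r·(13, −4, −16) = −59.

-2/7

n·X_0 − (-59) = -6.
|n| = 21, so the signed distance is -6/21 = -2/7.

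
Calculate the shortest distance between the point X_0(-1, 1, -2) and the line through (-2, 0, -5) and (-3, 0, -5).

A direction vector is d = (-1, 0, 0).
AP = (1, 1, 3); AP·d = -1, |AP|² = 11, |d|² = 1.
distance² = |AP|² − (AP·d)²/|d|² = 11 − 1/1 = 10, so the distance is √10.

√10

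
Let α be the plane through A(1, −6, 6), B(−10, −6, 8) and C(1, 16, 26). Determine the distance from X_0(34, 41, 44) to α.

14/15

AB = (−11, 0, 2) and AC = (0, 22, 20), so a normal is n = AB × AC = (−44, 220, −242).
Then n·(34, 41, 44) − (−2816) = −308.
|n| = √(1936 + 48400 + 58564) = 330, so the distance is |-308|/330 = 14/15.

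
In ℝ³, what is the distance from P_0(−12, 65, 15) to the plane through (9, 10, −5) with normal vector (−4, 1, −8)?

7/3

The plane has equation n·(r − (9, 10, −5)) = 0, i.e. n·r = 14.
Then n·(−12, 65, 15) − 14 = −21.
|n| = √(16 + 1 + 64) = 9, so the distance is |-21|/9 = 7/3.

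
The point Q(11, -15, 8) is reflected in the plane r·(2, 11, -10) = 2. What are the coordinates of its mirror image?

With n = (2, 11, -10), the signed offset is (n·Q − 2)/|n|² = -225/225 = -1.
Q' = Q − 2t·n = (11, -15, 8) − (-2)·(2, 11, -10) = (15, 7, -12).

(15, 7, -12)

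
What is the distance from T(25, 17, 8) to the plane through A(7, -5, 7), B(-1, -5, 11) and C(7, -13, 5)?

6√21/7

AB = (-8, 0, 4) and AC = (0, -8, -2), so a normal is n = AB × AC = (32, -16, 64).
Then n·(25, 17, 8) - 752 = 288.
|n| = √(1024 + 256 + 4096) = 16√21, so the distance is |288|/(16√21) = 6√21/7.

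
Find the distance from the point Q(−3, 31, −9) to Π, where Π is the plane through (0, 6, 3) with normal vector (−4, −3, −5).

The plane has equation n·(r − (0, 6, 3)) = 0, i.e. n·r = -33.
Then n·(−3, 31, −9) − (−33) = −3.
|n| = √(16 + 9 + 25) = 5√2, so the distance is |-3|/(5√2) = 3/(5√2).

3√2/10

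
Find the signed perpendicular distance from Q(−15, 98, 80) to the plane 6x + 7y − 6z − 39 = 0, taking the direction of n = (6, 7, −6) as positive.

n·Q − 39 = 77.
|n| = 11, so the signed distance is 77/11 = 7.

7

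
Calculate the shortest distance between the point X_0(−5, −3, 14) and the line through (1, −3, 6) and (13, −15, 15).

10

A direction vector is d = (12, −12, 9).
AP = (−6, 0, 8), and AP × d = (96, 150, 72).
|AP × d|² = 36900 and |d|² = 369, so the distance is √(36900/369) = √100 = 10.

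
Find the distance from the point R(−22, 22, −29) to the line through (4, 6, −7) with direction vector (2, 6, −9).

Direction vector d = (2, 6, −9).
AP = (−26, 16, −22), and AP × d = (−12, −278, −188).
|AP × d|² = 112772 and |d|² = 121, so the distance is √(112772/121) = √932 = 2√233.

2√233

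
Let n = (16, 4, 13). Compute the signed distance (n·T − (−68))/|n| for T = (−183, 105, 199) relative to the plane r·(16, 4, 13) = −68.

7

n·T − (-68) = 147.
|n| = 21, so the signed distance is 147/21 = 7.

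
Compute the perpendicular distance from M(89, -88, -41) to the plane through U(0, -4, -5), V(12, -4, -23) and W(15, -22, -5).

30√77/77

UV = (12, 0, -18) and UW = (15, -18, 0), so a normal is n = UV × UW = (-324, -270, -216).
d = |(-324)·89 + (-270)·(-88) + (-216)·(-41) − 2160| / √(104976 + 72900 + 46656) = |1620| / (54√77) = 30√77/77.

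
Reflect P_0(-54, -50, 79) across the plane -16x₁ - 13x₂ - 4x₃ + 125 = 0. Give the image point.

(42, 28, 103)

n = (-16, -13, -4), |n|² = 441, n·P_0 − (-125) = 1323, so t = 1323/441 = 3.
Foot F = P_0 − 3·n = (-6, -11, 91); the reflection is 2F − P_0 = (42, 28, 103).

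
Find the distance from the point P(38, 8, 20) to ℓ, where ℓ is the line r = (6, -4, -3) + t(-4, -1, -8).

Direction vector d = (-4, -1, -8).
AP = (32, 12, 23), and AP × d = (-73, 164, 16).
|AP × d|² = 32481 and |d|² = 81, so the distance is √(32481/81) = √401.

√401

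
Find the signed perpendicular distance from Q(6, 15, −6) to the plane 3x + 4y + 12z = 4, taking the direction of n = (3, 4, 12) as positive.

n·Q − 4 = 2.
|n| = 13, so the signed distance is 2/13.

2/13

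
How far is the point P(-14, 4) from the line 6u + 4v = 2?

35/√13

The normal to the line is n = (6, 4) with |n| = 2√13.
|n·P − 2| = |-68 − 2| = 70, so the distance is 70/(2√13) = 35/√13.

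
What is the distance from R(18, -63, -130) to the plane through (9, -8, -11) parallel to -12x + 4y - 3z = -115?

29/13

Parallel planes share the normal n = (-12, 4, -3); since (9, -8, -11) lies on the plane, its equation is -12x + 4y - 3z = -107.
d = |(-12)·18 + 4·(-63) + (-3)·(-130) − (-107)| / √(144 + 16 + 9) = |29| / 13 = 29/13.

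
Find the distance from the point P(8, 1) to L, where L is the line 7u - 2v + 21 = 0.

d = |7·8 + (-2)·1 − (-21)| / √(49 + 4) = |75|/√53 = 75/√53.

75√53/53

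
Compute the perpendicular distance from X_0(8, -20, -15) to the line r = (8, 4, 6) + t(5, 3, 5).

9√6

Direction vector d = (5, 3, 5).
AP = (0, -24, -21), and AP × d = (-57, -105, 120).
|AP × d|² = 28674 and |d|² = 59, so the distance is √(28674/59) = √486 = 9√6.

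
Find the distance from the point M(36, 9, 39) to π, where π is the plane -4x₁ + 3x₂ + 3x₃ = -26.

13√34/17

d = |(-4)·36 + 3·9 + 3·39 − (-26)| / √(16 + 9 + 9) = |26| / √34 = 13√34/17.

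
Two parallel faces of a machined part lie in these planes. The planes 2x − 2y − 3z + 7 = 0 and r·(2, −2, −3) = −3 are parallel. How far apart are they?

With common normal n = (2, −2, −3) (|n| = √17), the distance is |(-7) − (-3)|/|n| = 4/√17 = 4√17/17.

4√17/17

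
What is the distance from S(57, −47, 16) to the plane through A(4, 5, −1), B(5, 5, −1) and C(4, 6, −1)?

17

AB = (1, 0, 0) and AC = (0, 1, 0), so a normal is n = AB × AC = (0, 0, 1).
n = (0, 0, 1); n·P − (-1) = 17; |n| = 1; distance = 17/1 = 17.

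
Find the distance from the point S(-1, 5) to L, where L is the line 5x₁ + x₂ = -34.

34/√26

d = |5·(-1) + 1·5 − (-34)| / √(25 + 1) = |34|/√26 = 34/√26.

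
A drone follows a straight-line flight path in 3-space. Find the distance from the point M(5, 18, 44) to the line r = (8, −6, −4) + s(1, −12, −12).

Direction vector d = (1, −12, −12).
AP = (−3, 24, 48); AP·d = -867, |AP|² = 2889, |d|² = 289.
distance² = |AP|² − (AP·d)²/|d|² = 2889 − 751689/289 = 288, so the distance is 12√2.

12√2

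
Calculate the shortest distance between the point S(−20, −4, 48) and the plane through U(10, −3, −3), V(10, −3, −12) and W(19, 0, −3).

UV = (0, 0, −9) and UW = (9, 3, 0), so a normal is n = UV × UW = (27, −81, 0).
Then n·(−20, −4, 48) − 513 = −729.
|n| = √(729 + 6561 + 0) = 27√10, so the distance is |-729|/(27√10) = 27/√10.

27√10/10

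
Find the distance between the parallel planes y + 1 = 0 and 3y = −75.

24

Divide the second equation by 3 to match normals: y = -25.
With common normal n = (0, 1, 0) (|n| = 1), the distance is |(-1) − (-25)|/|n| = 24/1 = 24.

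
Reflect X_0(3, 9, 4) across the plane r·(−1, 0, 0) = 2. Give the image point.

(-7, 9, 4)

With n = (−1, 0, 0), the signed offset is (n·X_0 − 2)/|n|² = -5/1 = -5.
X_0' = X_0 − 2t·n = (3, 9, 4) − (-10)·(−1, 0, 0) = (−7, 9, 4).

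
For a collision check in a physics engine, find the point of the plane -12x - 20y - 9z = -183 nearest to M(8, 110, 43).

n = (-12, -20, -9), |n|² = 625, and n·M − (-183) = -2500.
t = -2500/625 = -4, so the foot is M − t·n = (8, 110, 43) − (-4)·(-12, -20, -9) = (-40, 30, 7).

(-40, 30, 7)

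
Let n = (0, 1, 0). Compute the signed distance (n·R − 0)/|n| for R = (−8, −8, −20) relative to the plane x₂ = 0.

n·R − 0 = -8.
|n| = 1, so the signed distance is -8/1 = -8.

-8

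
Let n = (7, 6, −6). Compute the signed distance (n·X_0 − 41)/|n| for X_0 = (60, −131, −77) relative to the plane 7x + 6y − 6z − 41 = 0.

5

n·X_0 − 41 = 55.
|n| = 11, so the signed distance is 55/11 = 5.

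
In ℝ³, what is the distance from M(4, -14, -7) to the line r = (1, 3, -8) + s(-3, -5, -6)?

Direction vector d = (-3, -5, -6).
AP = (3, -17, 1), and AP × d = (107, 15, -66).
|AP × d|² = 16030 and |d|² = 70, so the distance is √(16030/70) = √229.

√229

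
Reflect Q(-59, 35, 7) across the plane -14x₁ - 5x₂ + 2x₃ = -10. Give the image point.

With n = (-14, -5, 2), the signed offset is (n·Q − (-10))/|n|² = 675/225 = 3.
Q' = Q − 2t·n = (-59, 35, 7) − 6·(-14, -5, 2) = (25, 65, -5).

(25, 65, -5)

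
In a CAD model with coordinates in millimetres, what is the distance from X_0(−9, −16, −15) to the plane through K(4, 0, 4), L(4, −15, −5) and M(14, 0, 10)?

8/√43

KL = (0, −15, −9) and KM = (10, 0, 6), so a normal is n = KL × KM = (−90, −90, 150).
d = |(-90)·(-9) + (-90)·(-16) + 150·(-15) − 240| / √(8100 + 8100 + 22500) = |-240| / (30√43) = 8/√43.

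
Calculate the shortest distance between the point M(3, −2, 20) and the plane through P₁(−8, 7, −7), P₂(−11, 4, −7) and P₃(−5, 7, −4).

P₁P₂ = (−3, −3, 0) and P₁P₃ = (3, 0, 3), so a normal is n = P₁P₂ × P₁P₃ = (−9, 9, 9).
d = |(-9)·3 + 9·(-2) + 9·20 − 72| / √(81 + 81 + 81) = |63| / (9√3) = 7√3/3.

7/√3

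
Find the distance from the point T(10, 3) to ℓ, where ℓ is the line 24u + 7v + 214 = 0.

The normal to the line is n = (24, 7) with |n| = 25.
|n·T − (-214)| = |261 − (-214)| = 475, so the distance is 475/25 = 19.

19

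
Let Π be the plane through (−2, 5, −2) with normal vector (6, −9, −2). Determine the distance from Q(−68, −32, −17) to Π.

The plane has equation n·(r − (−2, 5, −2)) = 0, i.e. n·r = -53.
n = (6, −9, −2); n·P − (-53) = -33; |n| = 11; distance = 33/11 = 3.

3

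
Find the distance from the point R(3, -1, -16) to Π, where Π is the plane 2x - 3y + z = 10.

17/√14

n = (2, -3, 1); n·P − 10 = -17; |n| = √14; distance = 17/√14.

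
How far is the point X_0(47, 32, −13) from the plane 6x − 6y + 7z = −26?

Normal vector n = (6, −6, 7), and n·(47, 32, −13) − (−26) = 25.
|n| = √(36 + 36 + 49) = 11, so the distance is |25|/11 = 25/11.

25/11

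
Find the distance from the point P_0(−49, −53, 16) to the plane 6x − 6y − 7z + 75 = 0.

13/11

Normal vector n = (6, −6, −7), and n·(−49, −53, 16) − (−75) = −13.
|n| = √(36 + 36 + 49) = 11, so the distance is |-13|/11 = 13/11.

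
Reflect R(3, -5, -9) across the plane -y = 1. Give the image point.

n = (0, -1, 0), |n|² = 1, n·R − 1 = 4, so t = 4/1 = 4.
Foot F = R − 4·n = (3, -1, -9); the reflection is 2F − R = (3, 3, -9).

(3, 3, -9)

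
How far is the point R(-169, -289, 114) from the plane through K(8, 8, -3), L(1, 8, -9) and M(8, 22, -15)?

9

KL = (-7, 0, -6) and KM = (0, 14, -12), so a normal is n = KL × KM = (84, -84, -98).
d = |84·(-169) + (-84)·(-289) + (-98)·114 − 294| / √(7056 + 7056 + 9604) = |-1386| / 154 = 9.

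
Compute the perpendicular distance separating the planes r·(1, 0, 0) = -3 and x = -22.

19

With common normal n = (1, 0, 0) (|n| = 1), the distance is |(-3) − (-22)|/|n| = 19/1 = 19.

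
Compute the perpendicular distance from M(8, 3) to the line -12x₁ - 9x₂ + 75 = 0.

16/5

The normal to the line is n = (-12, -9) with |n| = 15.
|n·M − (-75)| = |-123 − (-75)| = 48, so the distance is 48/15 = 16/5.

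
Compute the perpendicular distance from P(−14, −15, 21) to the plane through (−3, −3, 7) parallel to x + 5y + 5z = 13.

Parallel planes share the normal n = (1, 5, 5); since (−3, −3, 7) lies on the plane, its equation is x + 5y + 5z = 17.
Then n·(−14, −15, 21) − 17 = −1.
|n| = √(1 + 25 + 25) = √51, so the distance is |-1|/√51 = √51/51.

1/√51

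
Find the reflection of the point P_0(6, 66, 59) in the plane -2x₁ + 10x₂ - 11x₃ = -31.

(98/15, 190/3, 929/15)

n = (-2, 10, -11), |n|² = 225, n·P_0 − (-31) = 30, so t = 30/225 = 2/15.
Foot F = P_0 − (2/15)·n = (94/15, 194/3, 907/15); the reflection is 2F − P_0 = (98/15, 190/3, 929/15).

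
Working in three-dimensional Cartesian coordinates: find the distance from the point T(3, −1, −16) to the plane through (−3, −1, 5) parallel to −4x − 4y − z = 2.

3/√33

Parallel planes share the normal n = (−4, −4, −1); since (−3, −1, 5) lies on the plane, its equation is −4x − 4y − z = 11.
Then n·(3, −1, −16) − 11 = −3.
|n| = √(16 + 16 + 1) = √33, so the distance is |-3|/√33 = 3/√33.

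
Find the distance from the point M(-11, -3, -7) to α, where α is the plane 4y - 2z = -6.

Normal vector n = (0, 4, -2), and n·(-11, -3, -7) - (-6) = 8.
|n| = √(0 + 16 + 4) = 2√5, so the distance is |8|/(2√5) = 4√5/5.

4√5/5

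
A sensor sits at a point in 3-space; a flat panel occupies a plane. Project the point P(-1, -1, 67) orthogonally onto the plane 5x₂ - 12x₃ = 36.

(-1, 24, 7)

The perpendicular from P has direction n = (0, 5, -12): r = (-1, -1, 67) + μ(0, 5, -12).
Substitute into the plane: n·(P + μn) = 36 gives -809 + 169μ = 36, so μ = 5.
Foot = (-1, -1, 67) + 5·(0, 5, -12) = (-1, 24, 7).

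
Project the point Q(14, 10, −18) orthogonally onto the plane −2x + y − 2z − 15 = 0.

(44/3, 29/3, -52/3)

The perpendicular from Q has direction n = (−2, 1, −2): r = (14, 10, −18) + t(−2, 1, −2).
Substitute into the plane: n·(Q + tn) = 15 gives 18 + 9t = 15, so t = -1/3.
Foot = (14, 10, −18) + (-1/3)·(−2, 1, −2) = (44/3, 29/3, −52/3).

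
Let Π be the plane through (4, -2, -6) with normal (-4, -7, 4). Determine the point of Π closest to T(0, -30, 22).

n = (-4, -7, 4), |n|² = 81, and n·T − (-26) = 324.
t = 324/81 = 4, so the foot is T − t·n = (0, -30, 22) − 4·(-4, -7, 4) = (16, -2, 6).

(16, -2, 6)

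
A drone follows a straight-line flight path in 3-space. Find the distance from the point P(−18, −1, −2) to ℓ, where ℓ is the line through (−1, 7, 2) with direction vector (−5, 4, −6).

Direction vector d = (−5, 4, −6).
AP = (−17, −8, −4), and AP × d = (64, −82, −108).
|AP × d|² = 22484 and |d|² = 77, so the distance is √(22484/77) = √292 = 2√73.

2√73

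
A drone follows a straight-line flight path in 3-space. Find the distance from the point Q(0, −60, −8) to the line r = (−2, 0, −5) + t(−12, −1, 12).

Direction vector d = (−12, −1, 12).
AP = (2, −60, −3); AP·d = 0, |AP|² = 3613, |d|² = 289.
distance² = |AP|² − (AP·d)²/|d|² = 3613 − 0/289 = 3613, so the distance is √3613.

√3613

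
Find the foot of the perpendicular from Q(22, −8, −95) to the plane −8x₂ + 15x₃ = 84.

n = (0, −8, 15), |n|² = 289, and n·Q − 84 = -1445.
t = -1445/289 = -5, so the foot is Q − t·n = (22, −8, −95) − (-5)·(0, −8, 15) = (22, −48, −20).

(22, -48, -20)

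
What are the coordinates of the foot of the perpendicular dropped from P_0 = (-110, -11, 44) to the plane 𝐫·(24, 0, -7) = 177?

n = (24, 0, -7), |n|² = 625, and n·P_0 − 177 = -3125.
t = -3125/625 = -5, so the foot is P_0 − t·n = (-110, -11, 44) − (-5)·(24, 0, -7) = (10, -11, 9).

(10, -11, 9)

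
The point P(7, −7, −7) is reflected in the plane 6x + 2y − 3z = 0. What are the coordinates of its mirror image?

With n = (6, 2, −3), the signed offset is (n·P − 0)/|n|² = 49/49 = 1.
P' = P − 2t·n = (7, −7, −7) − 2·(6, 2, −3) = (−5, −11, −1).

(-5, -11, -1)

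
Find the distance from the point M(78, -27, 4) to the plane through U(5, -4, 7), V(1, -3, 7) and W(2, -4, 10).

UV = (-4, 1, 0) and UW = (-3, 0, 3), so a normal is n = UV × UW = (3, 12, 3).
d = |3·78 + 12·(-27) + 3·4 − (-12)| / √(9 + 144 + 9) = |-66| / (9√2) = 11√2/3.

11√2/3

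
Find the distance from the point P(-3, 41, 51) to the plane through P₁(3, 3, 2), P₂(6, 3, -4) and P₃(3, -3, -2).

P₁P₂ = (3, 0, -6) and P₁P₃ = (0, -6, -4), so a normal is n = P₁P₂ × P₁P₃ = (-36, 12, -18).
Then n·(-3, 41, 51) - (-108) = -210.
|n| = √(1296 + 144 + 324) = 42, so the distance is |-210|/42 = 5.

5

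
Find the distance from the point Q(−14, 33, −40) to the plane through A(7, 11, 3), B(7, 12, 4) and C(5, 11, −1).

23/√6

AB = (0, 1, 1) and AC = (−2, 0, −4), so a normal is n = AB × AC = (−4, −2, 2).
n = (−4, −2, 2); n·P − (-44) = -46; |n| = 2√6; distance = 46/(2√6) = 23√6/6.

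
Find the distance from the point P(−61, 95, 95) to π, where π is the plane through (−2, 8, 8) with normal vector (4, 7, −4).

25/9

The plane has equation n·(r − (−2, 8, 8)) = 0, i.e. n·r = 16.
Then n·(−61, 95, 95) − 16 = 25.
|n| = √(16 + 49 + 16) = 9, so the distance is |25|/9 = 25/9.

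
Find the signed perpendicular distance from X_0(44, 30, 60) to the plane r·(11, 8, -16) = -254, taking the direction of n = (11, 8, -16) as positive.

6/7

n·X_0 − (-254) = 18.
|n| = 21, so the signed distance is 18/21 = 6/7.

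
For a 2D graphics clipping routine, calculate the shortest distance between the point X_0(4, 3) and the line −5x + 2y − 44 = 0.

The normal to the line is n = (−5, 2) with |n| = √29.
|n·X_0 − 44| = |-14 − 44| = 58, so the distance is 58/√29 = 2√29.

2√29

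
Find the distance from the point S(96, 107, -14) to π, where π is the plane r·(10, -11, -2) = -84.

7

d = |10·96 + (-11)·107 + (-2)·(-14) − (-84)| / √(100 + 121 + 4) = |-105| / 15 = 7.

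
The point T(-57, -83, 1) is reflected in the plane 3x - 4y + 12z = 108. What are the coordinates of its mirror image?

(-771/13, -1039/13, -107/13)

n = (3, -4, 12), |n|² = 169, n·T − 108 = 65, so t = 65/169 = 5/13.
Foot F = T − (5/13)·n = (-756/13, -1059/13, -47/13); the reflection is 2F − T = (-771/13, -1039/13, -107/13).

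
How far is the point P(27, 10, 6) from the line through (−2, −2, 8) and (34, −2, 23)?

√313

A direction vector is d = (36, 0, 15).
AP = (29, 12, −2), and AP × d = (180, −507, −432).
|AP × d|² = 476073 and |d|² = 1521, so the distance is √(476073/1521) = √313.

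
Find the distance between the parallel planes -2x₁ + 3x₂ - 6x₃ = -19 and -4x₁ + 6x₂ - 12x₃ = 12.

25/7

Divide the second equation by 2 to match normals: -2x₁ + 3x₂ - 6x₃ = 6.
Both planes have normal n = (-2, 3, -6), |n| = 7. Any point on the first plane is at distance |6 − (-19)|/|n| = 25/7 from the second.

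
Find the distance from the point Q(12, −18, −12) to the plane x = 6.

6

n = (1, 0, 0); n·P − 6 = 6; |n| = 1; distance = 6/1 = 6.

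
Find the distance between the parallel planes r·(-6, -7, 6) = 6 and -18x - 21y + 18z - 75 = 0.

19/11

Divide the second equation by 3 to match normals: -6x - 7y + 6z = 25.
With common normal n = (-6, -7, 6) (|n| = 11), the distance is |6 − 25|/|n| = 19/11.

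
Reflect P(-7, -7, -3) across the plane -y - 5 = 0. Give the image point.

(-7, -3, -3)

n = (0, -1, 0), |n|² = 1, n·P − 5 = 2, so t = 2/1 = 2.
Foot F = P − 2·n = (-7, -5, -3); the reflection is 2F − P = (-7, -3, -3).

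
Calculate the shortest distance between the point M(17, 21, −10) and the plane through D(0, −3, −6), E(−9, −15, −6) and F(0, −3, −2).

DE = (−9, −12, 0) and DF = (0, 0, 4), so a normal is n = DE × DF = (−48, 36, 0).
d = |(-48)·17 + 36·21 − (-108)| / √(2304 + 1296 + 0) = |48| / 60 = 4/5.

4/5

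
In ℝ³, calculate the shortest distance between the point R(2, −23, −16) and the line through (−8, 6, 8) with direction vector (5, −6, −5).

Direction vector d = (5, −6, −5).
AP = (10, −29, −24), and AP × d = (1, −70, 85).
|AP × d|² = 12126 and |d|² = 86, so the distance is √(12126/86) = √141.

√141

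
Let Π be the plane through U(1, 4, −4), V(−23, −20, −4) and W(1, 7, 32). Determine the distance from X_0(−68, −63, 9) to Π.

UV = (−24, −24, 0) and UW = (0, 3, 36), so a normal is n = UV × UW = (−864, 864, −72).
Then n·(−68, −63, 9) − 2880 = 792.
|n| = √(746496 + 746496 + 5184) = 1224, so the distance is |792|/1224 = 11/17.

11/17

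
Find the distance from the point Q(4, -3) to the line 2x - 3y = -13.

d = |2·4 + (-3)·(-3) − (-13)| / √(4 + 9) = |30|/√13 = 30/√13.

30/√13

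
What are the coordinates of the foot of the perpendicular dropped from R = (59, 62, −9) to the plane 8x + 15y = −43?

(19, -13, -9)

n = (8, 15, 0), |n|² = 289, and n·R − (-43) = 1445.
t = 1445/289 = 5, so the foot is R − t·n = (59, 62, −9) − 5·(8, 15, 0) = (19, −13, −9).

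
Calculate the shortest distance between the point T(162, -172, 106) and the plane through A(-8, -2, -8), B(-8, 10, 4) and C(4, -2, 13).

AB = (0, 12, 12) and AC = (12, 0, 21), so a normal is n = AB × AC = (252, 144, -144).
Then n·(162, -172, 106) - (-1152) = 1944.
|n| = √(63504 + 20736 + 20736) = 324, so the distance is |1944|/324 = 6.

6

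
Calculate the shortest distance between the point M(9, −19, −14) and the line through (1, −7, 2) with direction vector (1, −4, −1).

4√11

Direction vector d = (1, −4, −1).
AP = (8, −12, −16); AP·d = 72, |AP|² = 464, |d|² = 18.
distance² = |AP|² − (AP·d)²/|d|² = 464 − 5184/18 = 176, so the distance is 4√11.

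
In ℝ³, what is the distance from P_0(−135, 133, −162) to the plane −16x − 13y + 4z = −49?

8

Normal vector n = (−16, −13, 4), and n·(−135, 133, −162) − (−49) = −168.
|n| = √(256 + 169 + 16) = 21, so the distance is |-168|/21 = 8.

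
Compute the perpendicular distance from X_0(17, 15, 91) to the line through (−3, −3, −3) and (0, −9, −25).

A direction vector is d = (3, −6, −22).
AP = (20, 18, 94); AP·d = -2116, |AP|² = 9560, |d|² = 529.
distance² = |AP|² − (AP·d)²/|d|² = 9560 − 4477456/529 = 1096, so the distance is 2√274.

2√274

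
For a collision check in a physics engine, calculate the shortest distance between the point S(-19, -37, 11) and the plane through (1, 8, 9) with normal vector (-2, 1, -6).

The plane has equation n·(r − (1, 8, 9)) = 0, i.e. n·r = -48.
n = (-2, 1, -6); n·P − (-48) = -17; |n| = √41; distance = 17/√41 = 17√41/41.

17√41/41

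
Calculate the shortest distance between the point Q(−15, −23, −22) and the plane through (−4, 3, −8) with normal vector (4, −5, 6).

The plane has equation n·(r − (−4, 3, −8)) = 0, i.e. n·r = -79.
Then n·(−15, −23, −22) − (−79) = 2.
|n| = √(16 + 25 + 36) = √77, so the distance is |2|/√77 = 2/√77.

2/√77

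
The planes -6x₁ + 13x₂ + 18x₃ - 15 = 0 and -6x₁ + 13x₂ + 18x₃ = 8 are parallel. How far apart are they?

7/23

Both planes have normal n = (-6, 13, 18), |n| = 23. Any point on the first plane is at distance |8 − 15|/|n| = 7/23 from the second.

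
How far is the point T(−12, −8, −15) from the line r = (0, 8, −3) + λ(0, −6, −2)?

2√46

Direction vector d = (0, −6, −2).
AP = (−12, −16, −12), and AP × d = (−40, −24, 72).
|AP × d|² = 7360 and |d|² = 40, so the distance is √(7360/40) = √184 = 2√46.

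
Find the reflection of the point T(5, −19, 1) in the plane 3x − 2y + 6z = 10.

With n = (3, −2, 6), the signed offset is (n·T − 10)/|n|² = 49/49 = 1.
T' = T − 2t·n = (5, −19, 1) − 2·(3, −2, 6) = (−1, −15, −11).

(-1, -15, -11)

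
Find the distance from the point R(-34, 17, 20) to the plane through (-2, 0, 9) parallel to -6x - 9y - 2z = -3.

17/11

Parallel planes share the normal n = (-6, -9, -2); since (-2, 0, 9) lies on the plane, its equation is -6x - 9y - 2z = -6.
n = (-6, -9, -2); n·P − (-6) = 17; |n| = 11; distance = 17/11.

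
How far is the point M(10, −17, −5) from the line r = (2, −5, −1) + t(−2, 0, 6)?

2√46

Direction vector d = (−2, 0, 6).
AP = (8, −12, −4); AP·d = -40, |AP|² = 224, |d|² = 40.
distance² = |AP|² − (AP·d)²/|d|² = 224 − 1600/40 = 184, so the distance is 2√46.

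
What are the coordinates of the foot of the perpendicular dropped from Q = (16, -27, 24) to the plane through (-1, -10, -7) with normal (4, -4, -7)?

n = (4, -4, -7), |n|² = 81, and n·Q − 85 = -81.
t = -81/81 = -1, so the foot is Q − t·n = (16, -27, 24) − (-1)·(4, -4, -7) = (20, -31, 17).

(20, -31, 17)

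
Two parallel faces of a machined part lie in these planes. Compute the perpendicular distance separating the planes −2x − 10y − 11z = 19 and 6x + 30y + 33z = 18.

5/3

Divide the second equation by -3 to match normals: −2x − 10y − 11z = -6.
Both planes have normal n = (−2, −10, −11), |n| = 15. Any point on the first plane is at distance |(-6) − 19|/|n| = 25/15 = 5/3 from the second.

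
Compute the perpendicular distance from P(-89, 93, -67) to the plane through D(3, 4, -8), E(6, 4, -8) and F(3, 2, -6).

15√2

DE = (3, 0, 0) and DF = (0, -2, 2), so a normal is n = DE × DF = (0, -6, -6).
Then n·(-89, 93, -67) - 24 = -180.
|n| = √(0 + 36 + 36) = 6√2, so the distance is |-180|/(6√2) = 15√2.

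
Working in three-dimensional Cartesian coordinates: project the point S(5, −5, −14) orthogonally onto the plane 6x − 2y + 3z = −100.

n = (6, −2, 3), |n|² = 49, and n·S − (-100) = 98.
t = 98/49 = 2, so the foot is S − t·n = (5, −5, −14) − 2·(6, −2, 3) = (−7, −1, −20).

(-7, -1, -20)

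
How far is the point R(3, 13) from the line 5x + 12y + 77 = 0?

The normal to the line is n = (5, 12) with |n| = 13.
|n·R − (-77)| = |171 − (-77)| = 248, so the distance is 248/13.

248/13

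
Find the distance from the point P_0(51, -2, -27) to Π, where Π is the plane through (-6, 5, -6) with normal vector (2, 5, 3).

16/√38

The plane has equation n·(r − (-6, 5, -6)) = 0, i.e. n·r = -5.
n = (2, 5, 3); n·P − (-5) = 16; |n| = √38; distance = 16/√38.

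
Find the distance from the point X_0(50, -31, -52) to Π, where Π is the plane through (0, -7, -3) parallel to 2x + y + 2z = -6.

Parallel planes share the normal n = (2, 1, 2); since (0, -7, -3) lies on the plane, its equation is 2x + y + 2z = -13.
Then n·(50, -31, -52) - (-13) = -22.
|n| = √(4 + 1 + 4) = 3, so the distance is |-22|/3 = 22/3.

22/3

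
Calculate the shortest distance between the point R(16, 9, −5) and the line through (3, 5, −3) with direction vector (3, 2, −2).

6

Direction vector d = (3, 2, −2).
AP = (13, 4, −2); AP·d = 51, |AP|² = 189, |d|² = 17.
distance² = |AP|² − (AP·d)²/|d|² = 189 − 2601/17 = 36, so the distance is 6.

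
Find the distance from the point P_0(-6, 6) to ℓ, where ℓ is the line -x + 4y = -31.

61/√17

d = |(-1)·(-6) + 4·6 − (-31)| / √(1 + 16) = |61|/√17 = 61/√17.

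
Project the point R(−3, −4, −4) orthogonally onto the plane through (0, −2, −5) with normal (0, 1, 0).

The perpendicular from R has direction n = (0, 1, 0): r = (−3, −4, −4) + t(0, 1, 0).
Substitute into the plane: n·(R + tn) = -2 gives -4 + 1t = -2, so t = 2.
Foot = (−3, −4, −4) + 2·(0, 1, 0) = (−3, −2, −4).

(-3, -2, -4)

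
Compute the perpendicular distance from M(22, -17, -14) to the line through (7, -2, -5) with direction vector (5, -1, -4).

Direction vector d = (5, -1, -4).
AP = (15, -15, -9); AP·d = 126, |AP|² = 531, |d|² = 42.
distance² = |AP|² − (AP·d)²/|d|² = 531 − 15876/42 = 153, so the distance is 3√17.

3√17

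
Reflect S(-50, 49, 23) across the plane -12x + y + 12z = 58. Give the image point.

n = (-12, 1, 12), |n|² = 289, n·S − 58 = 867, so t = 867/289 = 3.
Foot F = S − 3·n = (-14, 46, -13); the reflection is 2F − S = (22, 43, -49).

(22, 43, -49)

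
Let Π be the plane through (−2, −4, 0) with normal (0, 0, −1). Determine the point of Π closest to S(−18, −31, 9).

n = (0, 0, −1), |n|² = 1, and n·S − 0 = -9.
t = -9/1 = -9, so the foot is S − t·n = (−18, −31, 9) − (-9)·(0, 0, −1) = (−18, −31, 0).

(-18, -31, 0)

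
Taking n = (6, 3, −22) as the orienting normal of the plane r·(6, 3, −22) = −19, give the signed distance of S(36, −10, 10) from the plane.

-15/23

n·S − (-19) = -15.
|n| = 23, so the signed distance is -15/23.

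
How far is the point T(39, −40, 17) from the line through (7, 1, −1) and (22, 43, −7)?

A direction vector is d = (15, 42, −6).
AP = (32, −41, 18); AP·d = -1350, |AP|² = 3029, |d|² = 2025.
distance² = |AP|² − (AP·d)²/|d|² = 3029 − 1822500/2025 = 2129, so the distance is √2129.

√2129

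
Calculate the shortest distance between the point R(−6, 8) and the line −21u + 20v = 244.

42/29

The normal to the line is n = (−21, 20) with |n| = 29.
|n·R − 244| = |286 − 244| = 42, so the distance is 42/29.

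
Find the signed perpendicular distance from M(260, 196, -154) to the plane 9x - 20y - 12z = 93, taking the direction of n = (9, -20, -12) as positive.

7

n·M − 93 = 175.
|n| = 25, so the signed distance is 175/25 = 7.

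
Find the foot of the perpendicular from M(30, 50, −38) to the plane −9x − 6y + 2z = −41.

n = (−9, −6, 2), |n|² = 121, and n·M − (-41) = -605.
t = -605/121 = -5, so the foot is M − t·n = (30, 50, −38) − (-5)·(−9, −6, 2) = (−15, 20, −28).

(-15, 20, -28)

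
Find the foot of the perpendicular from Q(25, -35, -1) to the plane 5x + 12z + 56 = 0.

(20, -35, -13)

n = (5, 0, 12), |n|² = 169, and n·Q − (-56) = 169.
t = 169/169 = 1, so the foot is Q − t·n = (25, -35, -1) − 1·(5, 0, 12) = (20, -35, -13).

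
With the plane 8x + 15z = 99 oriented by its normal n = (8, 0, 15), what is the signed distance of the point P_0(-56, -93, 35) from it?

-22/17

n·P_0 − 99 = -22.
|n| = 17, so the signed distance is -22/17.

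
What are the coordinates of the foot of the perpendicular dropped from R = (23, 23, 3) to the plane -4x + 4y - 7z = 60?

The perpendicular from R has direction n = (-4, 4, -7): r = (23, 23, 3) + μ(-4, 4, -7).
Substitute into the plane: n·(R + μn) = 60 gives -21 + 81μ = 60, so μ = 1.
Foot = (23, 23, 3) + 1·(-4, 4, -7) = (19, 27, -4).

(19, 27, -4)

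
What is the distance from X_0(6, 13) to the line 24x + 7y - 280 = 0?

9/5

d = |24·6 + 7·13 − 280| / √(576 + 49) = |-45|/25 = 9/5.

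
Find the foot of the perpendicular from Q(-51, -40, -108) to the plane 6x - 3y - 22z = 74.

(-75, -28, -20)

The perpendicular from Q has direction n = (6, -3, -22): r = (-51, -40, -108) + μ(6, -3, -22).
Substitute into the plane: n·(Q + μn) = 74 gives 2190 + 529μ = 74, so μ = -4.
Foot = (-51, -40, -108) + (-4)·(6, -3, -22) = (-75, -28, -20).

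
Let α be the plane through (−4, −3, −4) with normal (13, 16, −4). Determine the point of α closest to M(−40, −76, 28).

n = (13, 16, −4), |n|² = 441, and n·M − (-84) = -1764.
t = -1764/441 = -4, so the foot is M − t·n = (−40, −76, 28) − (-4)·(13, 16, −4) = (12, −12, 12).

(12, -12, 12)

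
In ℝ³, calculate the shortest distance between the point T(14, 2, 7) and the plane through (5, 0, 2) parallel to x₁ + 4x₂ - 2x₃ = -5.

√21/3

Parallel planes share the normal n = (1, 4, -2); since (5, 0, 2) lies on the plane, its equation is x₁ + 4x₂ - 2x₃ = 1.
n = (1, 4, -2); n·P − 1 = 7; |n| = √21; distance = 7/√21 = √21/3.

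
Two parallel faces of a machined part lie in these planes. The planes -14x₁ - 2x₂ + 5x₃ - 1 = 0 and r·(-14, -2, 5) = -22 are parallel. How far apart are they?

23/15

Both planes have normal n = (-14, -2, 5), |n| = 15. Any point on the first plane is at distance |(-22) − 1|/|n| = 23/15 from the second.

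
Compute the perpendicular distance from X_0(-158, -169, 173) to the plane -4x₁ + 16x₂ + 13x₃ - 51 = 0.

Normal vector n = (-4, 16, 13), and n·(-158, -169, 173) - 51 = 126.
|n| = √(16 + 256 + 169) = 21, so the distance is |126|/21 = 6.

6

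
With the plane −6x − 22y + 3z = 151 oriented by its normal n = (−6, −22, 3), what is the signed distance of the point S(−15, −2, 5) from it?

n·S − 151 = -2.
|n| = 23, so the signed distance is -2/23.

-2/23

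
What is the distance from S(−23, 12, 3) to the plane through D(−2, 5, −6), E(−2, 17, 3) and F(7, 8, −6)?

6/√26

DE = (0, 12, 9) and DF = (9, 3, 0), so a normal is n = DE × DF = (−27, 81, −108).
d = |(-27)·(-23) + 81·12 + (-108)·3 − 1107| / √(729 + 6561 + 11664) = |162| / (27√26) = 6/√26.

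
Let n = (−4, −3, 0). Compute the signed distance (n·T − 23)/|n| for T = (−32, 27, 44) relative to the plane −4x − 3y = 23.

24/5

n·T − 23 = 24.
|n| = 5, so the signed distance is 24/5.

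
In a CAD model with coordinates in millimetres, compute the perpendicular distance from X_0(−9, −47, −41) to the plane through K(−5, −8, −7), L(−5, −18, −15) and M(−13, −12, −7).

22/(3√5)

KL = (0, −10, −8) and KM = (−8, −4, 0), so a normal is n = KL × KM = (−32, 64, −80).
n = (−32, 64, −80); n·P − 208 = 352; |n| = 48√5; distance = 352/(48√5) = 22/(3√5).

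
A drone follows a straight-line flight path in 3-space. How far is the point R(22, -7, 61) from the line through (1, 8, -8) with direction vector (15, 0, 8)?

Direction vector d = (15, 0, 8).
AP = (21, -15, 69), and AP × d = (-120, 867, 225).
|AP × d|² = 816714 and |d|² = 289, so the distance is √(816714/289) = √2826 = 3√314.

3√314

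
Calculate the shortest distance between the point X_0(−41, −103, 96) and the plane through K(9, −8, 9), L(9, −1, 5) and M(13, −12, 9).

29/9

KL = (0, 7, −4) and KM = (4, −4, 0), so a normal is n = KL × KM = (−16, −16, −28).
Then n·(−41, −103, 96) − (−268) = −116.
|n| = √(256 + 256 + 784) = 36, so the distance is |-116|/36 = 29/9.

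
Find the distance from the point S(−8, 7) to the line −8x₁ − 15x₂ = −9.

d = |(-8)·(-8) + (-15)·7 − (-9)| / √(64 + 225) = |-32|/17 = 32/17.

32/17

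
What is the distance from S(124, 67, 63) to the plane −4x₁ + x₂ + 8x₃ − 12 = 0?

7

n = (−4, 1, 8); n·P − 12 = 63; |n| = 9; distance = 63/9 = 7.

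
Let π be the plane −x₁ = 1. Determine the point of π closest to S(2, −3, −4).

(-1, -3, -4)

n = (−1, 0, 0), |n|² = 1, and n·S − 1 = -3.
t = -3/1 = -3, so the foot is S − t·n = (2, −3, −4) − (-3)·(−1, 0, 0) = (−1, −3, −4).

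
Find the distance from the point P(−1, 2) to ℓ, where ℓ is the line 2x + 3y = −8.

The normal to the line is n = (2, 3) with |n| = √13.
|n·P − (-8)| = |4 − (-8)| = 12, so the distance is 12/√13 = 12√13/13.

12/√13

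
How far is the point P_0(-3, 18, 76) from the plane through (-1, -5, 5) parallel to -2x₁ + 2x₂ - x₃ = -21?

Parallel planes share the normal n = (-2, 2, -1); since (-1, -5, 5) lies on the plane, its equation is -2x₁ + 2x₂ - x₃ = -13.
Then n·(-3, 18, 76) - (-13) = -21.
|n| = √(4 + 4 + 1) = 3, so the distance is |-21|/3 = 7.

7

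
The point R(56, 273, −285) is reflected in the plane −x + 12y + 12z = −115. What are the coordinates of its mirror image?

With n = (−1, 12, 12), the signed offset is (n·R − (-115))/|n|² = -85/289 = -5/17.
R' = R − 2t·n = (56, 273, −285) − (-10/17)·(−1, 12, 12) = (942/17, 4761/17, −4725/17).

(942/17, 4761/17, -4725/17)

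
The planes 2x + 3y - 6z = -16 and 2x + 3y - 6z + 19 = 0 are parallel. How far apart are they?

3/7

Both planes have normal n = (2, 3, -6), |n| = 7. Any point on the first plane is at distance |(-19) − (-16)|/|n| = 3/7 from the second.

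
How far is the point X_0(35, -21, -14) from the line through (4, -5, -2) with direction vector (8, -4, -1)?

√65

Direction vector d = (8, -4, -1).
AP = (31, -16, -12); AP·d = 324, |AP|² = 1361, |d|² = 81.
distance² = |AP|² − (AP·d)²/|d|² = 1361 − 104976/81 = 65, so the distance is √65.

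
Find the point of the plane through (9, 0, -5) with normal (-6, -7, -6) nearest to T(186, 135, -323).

n = (-6, -7, -6), |n|² = 121, and n·T − (-24) = -99.
t = -99/121 = -9/11, so the foot is T − t·n = (186, 135, -323) − (-9/11)·(-6, -7, -6) = (1992/11, 1422/11, -3607/11).

(1992/11, 1422/11, -3607/11)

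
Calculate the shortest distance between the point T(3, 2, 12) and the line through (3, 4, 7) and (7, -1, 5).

√29

A direction vector is d = (4, -5, -2).
AP = (0, -2, 5), and AP × d = (29, 20, 8).
|AP × d|² = 1305 and |d|² = 45, so the distance is √(1305/45) = √29.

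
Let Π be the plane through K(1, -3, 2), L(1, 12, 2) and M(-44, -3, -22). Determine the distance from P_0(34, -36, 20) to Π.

KL = (0, 15, 0) and KM = (-45, 0, -24), so a normal is n = KL × KM = (-360, 0, 675).
n = (-360, 0, 675); n·P − 990 = 270; |n| = 765; distance = 270/765 = 6/17.

6/17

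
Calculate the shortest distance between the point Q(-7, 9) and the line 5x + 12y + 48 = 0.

d = |5·(-7) + 12·9 − (-48)| / √(25 + 144) = |121|/13 = 121/13.

121/13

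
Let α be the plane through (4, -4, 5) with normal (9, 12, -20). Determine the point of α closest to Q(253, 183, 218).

n = (9, 12, -20), |n|² = 625, and n·Q − (-112) = 225.
t = 225/625 = 9/25, so the foot is Q − t·n = (253, 183, 218) − (9/25)·(9, 12, -20) = (6244/25, 4467/25, 1126/5).

(6244/25, 4467/25, 1126/5)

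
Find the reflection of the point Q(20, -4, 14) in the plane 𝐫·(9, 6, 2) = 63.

(2, -16, 10)

With n = (9, 6, 2), the signed offset is (n·Q − 63)/|n|² = 121/121 = 1.
Q' = Q − 2t·n = (20, -4, 14) − 2·(9, 6, 2) = (2, -16, 10).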